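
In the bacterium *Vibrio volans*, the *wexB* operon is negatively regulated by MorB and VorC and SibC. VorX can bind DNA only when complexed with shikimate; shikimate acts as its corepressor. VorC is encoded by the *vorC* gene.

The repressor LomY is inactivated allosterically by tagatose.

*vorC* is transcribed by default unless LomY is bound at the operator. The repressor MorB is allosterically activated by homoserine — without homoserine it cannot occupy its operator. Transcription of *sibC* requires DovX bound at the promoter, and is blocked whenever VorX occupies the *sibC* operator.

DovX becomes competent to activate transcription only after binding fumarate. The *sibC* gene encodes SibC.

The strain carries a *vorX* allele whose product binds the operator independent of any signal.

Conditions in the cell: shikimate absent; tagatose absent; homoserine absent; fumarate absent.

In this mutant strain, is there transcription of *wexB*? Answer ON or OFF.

ON

Homoserine is absent, so MorB is inactive.
Tagatose is absent, so LomY is active.
With repressor LomY bound, *vorC* is not transcribed.
So VorC is not produced.
Fumarate is absent, so DovX is inactive.
VorX is constitutively active in this strain.
With repressor VorX bound, *sibC* is not transcribed.
So SibC is not produced.
With no repressor bound, *wexB* is transcribed.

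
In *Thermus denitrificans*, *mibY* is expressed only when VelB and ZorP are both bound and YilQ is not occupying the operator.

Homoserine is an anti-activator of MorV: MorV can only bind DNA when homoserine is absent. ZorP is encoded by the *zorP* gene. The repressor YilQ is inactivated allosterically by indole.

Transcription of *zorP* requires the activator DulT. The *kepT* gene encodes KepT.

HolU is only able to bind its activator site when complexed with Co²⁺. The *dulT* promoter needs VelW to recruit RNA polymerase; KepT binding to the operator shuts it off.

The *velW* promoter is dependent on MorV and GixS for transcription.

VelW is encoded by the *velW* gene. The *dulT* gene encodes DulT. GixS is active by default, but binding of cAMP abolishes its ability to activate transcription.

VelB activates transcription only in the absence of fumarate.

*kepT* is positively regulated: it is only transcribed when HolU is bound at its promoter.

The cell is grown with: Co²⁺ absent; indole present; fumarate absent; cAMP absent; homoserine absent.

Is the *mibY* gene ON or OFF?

ON

Indole is present, so YilQ is inactive.
Fumarate is absent, so VelB is active.
Co²⁺ is absent, so HolU is inactive.
Required activator HolU is absent, so *kepT* is not transcribed.
So KepT is not produced.
Homoserine is absent, so MorV is active.
cAMP is absent, so GixS is active.
No repressor is bound and MorV and GixS are active, so *velW* is transcribed.
So VelW is produced and active.
No repressor is bound and VelW is active, so *dulT* is transcribed.
So DulT is produced and active.
No repressor is bound and DulT is active, so *zorP* is transcribed.
So ZorP is produced and active.
No repressor is bound and VelB and ZorP are active, so *mibY* is transcribed.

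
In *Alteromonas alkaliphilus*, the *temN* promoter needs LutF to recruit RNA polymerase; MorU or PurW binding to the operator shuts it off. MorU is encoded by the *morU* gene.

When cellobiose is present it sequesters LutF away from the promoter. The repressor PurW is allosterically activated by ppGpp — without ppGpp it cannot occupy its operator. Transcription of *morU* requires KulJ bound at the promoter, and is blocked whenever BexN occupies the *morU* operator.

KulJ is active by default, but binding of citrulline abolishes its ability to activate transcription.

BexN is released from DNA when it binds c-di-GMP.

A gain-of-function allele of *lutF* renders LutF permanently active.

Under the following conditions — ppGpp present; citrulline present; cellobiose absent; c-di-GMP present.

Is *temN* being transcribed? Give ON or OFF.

c-di-GMP is present, so BexN is inactive.
Citrulline is present, so KulJ is inactive.
Required activator KulJ is absent, so *morU* is not transcribed.
So MorU is not produced.
ppGpp is present, so PurW is active.
LutF is constitutively active in this strain.
With repressor PurW bound, *temN* is not transcribed.

OFF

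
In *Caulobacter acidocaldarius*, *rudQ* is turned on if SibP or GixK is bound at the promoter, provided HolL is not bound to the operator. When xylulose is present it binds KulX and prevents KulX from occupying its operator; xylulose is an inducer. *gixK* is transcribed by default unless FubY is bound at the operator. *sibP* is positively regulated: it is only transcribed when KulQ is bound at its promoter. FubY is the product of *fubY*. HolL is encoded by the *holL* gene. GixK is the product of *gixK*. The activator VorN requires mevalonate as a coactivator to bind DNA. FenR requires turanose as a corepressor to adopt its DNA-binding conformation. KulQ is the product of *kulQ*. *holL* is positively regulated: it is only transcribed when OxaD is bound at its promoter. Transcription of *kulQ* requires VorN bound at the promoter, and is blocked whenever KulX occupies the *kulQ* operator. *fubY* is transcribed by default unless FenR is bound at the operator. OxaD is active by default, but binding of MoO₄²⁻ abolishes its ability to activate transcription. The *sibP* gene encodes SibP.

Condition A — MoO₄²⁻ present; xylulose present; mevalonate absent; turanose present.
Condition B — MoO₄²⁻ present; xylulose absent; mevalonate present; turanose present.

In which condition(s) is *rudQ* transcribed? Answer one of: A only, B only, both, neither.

Condition A:
MoO₄²⁻ is present, so OxaD is inactive.
Required activator OxaD is absent, so *holL* is not transcribed.
So HolL is not produced.
Xylulose is present, so KulX is inactive.
Mevalonate is absent, so VorN is inactive.
Required activator VorN is absent, so *kulQ* is not transcribed.
So KulQ is not produced.
Required activator KulQ is absent, so *sibP* is not transcribed.
So SibP is not produced.
Turanose is present, so FenR is active.
With repressor FenR bound, *fubY* is not transcribed.
So FubY is not produced.
With no repressor bound, *gixK* is transcribed.
So GixK is produced and active.
Activator GixK is present, so *rudQ* is transcribed.
→ *rudQ* is ON in A.
Condition B:
MoO₄²⁻ is present, so OxaD is inactive.
Required activator OxaD is absent, so *holL* is not transcribed.
So HolL is not produced.
Xylulose is absent, so KulX is active.
Mevalonate is present, so VorN is active.
With repressor KulX bound, *kulQ* is not transcribed.
So KulQ is not produced.
Required activator KulQ is absent, so *sibP* is not transcribed.
So SibP is not produced.
Turanose is present, so FenR is active.
With repressor FenR bound, *fubY* is not transcribed.
So FubY is not produced.
With no repressor bound, *gixK* is transcribed.
So GixK is produced and active.
Activator GixK is present, so *rudQ* is transcribed.
→ *rudQ* is ON in B.

both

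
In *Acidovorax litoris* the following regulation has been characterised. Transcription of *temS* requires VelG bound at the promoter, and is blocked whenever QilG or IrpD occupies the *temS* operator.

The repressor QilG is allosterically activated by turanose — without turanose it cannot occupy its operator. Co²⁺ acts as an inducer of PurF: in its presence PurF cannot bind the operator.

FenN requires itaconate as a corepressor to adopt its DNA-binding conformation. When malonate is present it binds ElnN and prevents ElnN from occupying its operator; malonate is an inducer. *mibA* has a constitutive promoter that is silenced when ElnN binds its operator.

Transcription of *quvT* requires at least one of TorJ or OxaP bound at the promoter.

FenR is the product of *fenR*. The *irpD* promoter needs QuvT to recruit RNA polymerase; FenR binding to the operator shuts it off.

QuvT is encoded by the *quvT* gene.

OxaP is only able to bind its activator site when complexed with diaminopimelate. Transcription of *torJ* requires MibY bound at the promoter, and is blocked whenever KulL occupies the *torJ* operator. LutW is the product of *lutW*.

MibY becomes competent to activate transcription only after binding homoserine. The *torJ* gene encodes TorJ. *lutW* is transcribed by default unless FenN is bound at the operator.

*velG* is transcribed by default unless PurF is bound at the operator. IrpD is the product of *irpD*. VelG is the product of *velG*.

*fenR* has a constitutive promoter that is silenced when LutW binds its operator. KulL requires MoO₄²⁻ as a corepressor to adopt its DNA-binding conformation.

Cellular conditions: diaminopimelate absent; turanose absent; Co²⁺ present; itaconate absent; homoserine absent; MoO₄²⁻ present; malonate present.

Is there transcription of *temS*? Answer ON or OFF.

Turanose is absent, so QilG is inactive.
Itaconate is absent, so FenN is inactive.
With no repressor bound, *lutW* is transcribed.
So LutW is produced and active.
With repressor LutW bound, *fenR* is not transcribed.
So FenR is not produced.
Homoserine is absent, so MibY is inactive.
MoO₄²⁻ is present, so KulL is active.
With repressor KulL bound, *torJ* is not transcribed.
So TorJ is not produced.
Diaminopimelate is absent, so OxaP is inactive.
No activator is available at the *quvT* promoter, so *quvT* is not transcribed.
So QuvT is not produced.
Required activator QuvT is absent, so *irpD* is not transcribed.
So IrpD is not produced.
Co²⁺ is present, so PurF is inactive.
With no repressor bound, *velG* is transcribed.
So VelG is produced and active.
No repressor is bound and VelG is active, so *temS* is transcribed.

ON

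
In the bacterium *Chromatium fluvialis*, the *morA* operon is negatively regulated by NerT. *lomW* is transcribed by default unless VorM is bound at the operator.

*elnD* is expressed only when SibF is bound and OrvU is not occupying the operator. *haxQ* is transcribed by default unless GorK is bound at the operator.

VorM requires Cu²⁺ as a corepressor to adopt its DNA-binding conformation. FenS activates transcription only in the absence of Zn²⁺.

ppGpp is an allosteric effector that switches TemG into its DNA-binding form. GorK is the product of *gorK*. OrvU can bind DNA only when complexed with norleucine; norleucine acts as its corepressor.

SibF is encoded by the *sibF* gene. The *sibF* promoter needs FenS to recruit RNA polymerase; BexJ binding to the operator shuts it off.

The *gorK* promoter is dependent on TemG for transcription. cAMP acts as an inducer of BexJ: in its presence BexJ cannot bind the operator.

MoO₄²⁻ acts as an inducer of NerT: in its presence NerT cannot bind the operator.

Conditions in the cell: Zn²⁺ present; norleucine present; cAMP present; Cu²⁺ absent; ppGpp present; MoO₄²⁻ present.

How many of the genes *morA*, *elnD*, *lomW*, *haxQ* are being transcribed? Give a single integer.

2

MoO₄²⁻ is present, so NerT is inactive.
With no repressor bound, *morA* is transcribed.
→ *morA* is ON.
Norleucine is present, so OrvU is active.
cAMP is present, so BexJ is inactive.
Zn²⁺ is present, so FenS is inactive.
Required activator FenS is absent, so *sibF* is not transcribed.
So SibF is not produced.
With repressor OrvU bound, *elnD* is not transcribed.
→ *elnD* is OFF.
Cu²⁺ is absent, so VorM is inactive.
With no repressor bound, *lomW* is transcribed.
→ *lomW* is ON.
ppGpp is present, so TemG is active.
No repressor is bound and TemG is active, so *gorK* is transcribed.
So GorK is produced and active.
With repressor GorK bound, *haxQ* is not transcribed.
→ *haxQ* is OFF.
2 of the 4 genes are transcribed.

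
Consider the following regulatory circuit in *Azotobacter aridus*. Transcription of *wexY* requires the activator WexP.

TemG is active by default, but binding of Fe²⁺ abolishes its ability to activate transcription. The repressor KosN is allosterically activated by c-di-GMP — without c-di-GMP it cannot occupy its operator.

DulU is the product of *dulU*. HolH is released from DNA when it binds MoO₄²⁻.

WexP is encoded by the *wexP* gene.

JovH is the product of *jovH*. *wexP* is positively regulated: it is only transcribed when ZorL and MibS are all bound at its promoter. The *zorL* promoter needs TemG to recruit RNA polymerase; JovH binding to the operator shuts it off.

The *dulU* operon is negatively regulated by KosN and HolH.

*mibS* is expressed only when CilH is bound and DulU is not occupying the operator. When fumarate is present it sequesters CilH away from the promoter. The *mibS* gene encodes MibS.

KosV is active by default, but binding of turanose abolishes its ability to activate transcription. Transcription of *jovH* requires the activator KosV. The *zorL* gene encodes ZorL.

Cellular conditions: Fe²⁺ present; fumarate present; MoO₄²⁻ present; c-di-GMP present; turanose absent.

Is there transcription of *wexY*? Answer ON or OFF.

Turanose is absent, so KosV is active.
No repressor is bound and KosV is active, so *jovH* is transcribed.
So JovH is produced and active.
Fe²⁺ is present, so TemG is inactive.
With repressor JovH bound, *zorL* is not transcribed.
So ZorL is not produced.
Fumarate is present, so CilH is inactive.
c-di-GMP is present, so KosN is active.
MoO₄²⁻ is present, so HolH is inactive.
With repressor KosN bound, *dulU* is not transcribed.
So DulU is not produced.
Required activator CilH is absent, so *mibS* is not transcribed.
So MibS is not produced.
Required activator ZorL is absent, so *wexP* is not transcribed.
So WexP is not produced.
Required activator WexP is absent, so *wexY* is not transcribed.

OFF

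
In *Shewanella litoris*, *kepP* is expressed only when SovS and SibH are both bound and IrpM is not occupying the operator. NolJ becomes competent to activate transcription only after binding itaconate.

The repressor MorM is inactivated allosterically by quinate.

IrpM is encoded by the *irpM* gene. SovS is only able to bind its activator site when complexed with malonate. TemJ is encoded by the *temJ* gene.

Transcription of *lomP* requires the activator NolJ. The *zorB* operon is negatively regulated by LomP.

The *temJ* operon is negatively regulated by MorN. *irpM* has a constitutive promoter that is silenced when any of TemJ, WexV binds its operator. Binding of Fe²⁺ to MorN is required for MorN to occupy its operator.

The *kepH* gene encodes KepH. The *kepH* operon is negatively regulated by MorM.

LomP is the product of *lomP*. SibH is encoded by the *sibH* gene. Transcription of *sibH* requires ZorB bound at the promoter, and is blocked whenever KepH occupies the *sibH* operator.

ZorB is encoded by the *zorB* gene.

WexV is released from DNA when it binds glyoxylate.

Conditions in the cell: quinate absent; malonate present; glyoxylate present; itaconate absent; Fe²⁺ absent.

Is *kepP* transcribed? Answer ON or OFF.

ON

Fe²⁺ is absent, so MorN is inactive.
With no repressor bound, *temJ* is transcribed.
So TemJ is produced and active.
Glyoxylate is present, so WexV is inactive.
With repressor TemJ bound, *irpM* is not transcribed.
So IrpM is not produced.
Malonate is present, so SovS is active.
Itaconate is absent, so NolJ is inactive.
Required activator NolJ is absent, so *lomP* is not transcribed.
So LomP is not produced.
With no repressor bound, *zorB* is transcribed.
So ZorB is produced and active.
Quinate is absent, so MorM is active.
With repressor MorM bound, *kepH* is not transcribed.
So KepH is not produced.
No repressor is bound and ZorB is active, so *sibH* is transcribed.
So SibH is produced and active.
No repressor is bound and SovS and SibH are active, so *kepP* is transcribed.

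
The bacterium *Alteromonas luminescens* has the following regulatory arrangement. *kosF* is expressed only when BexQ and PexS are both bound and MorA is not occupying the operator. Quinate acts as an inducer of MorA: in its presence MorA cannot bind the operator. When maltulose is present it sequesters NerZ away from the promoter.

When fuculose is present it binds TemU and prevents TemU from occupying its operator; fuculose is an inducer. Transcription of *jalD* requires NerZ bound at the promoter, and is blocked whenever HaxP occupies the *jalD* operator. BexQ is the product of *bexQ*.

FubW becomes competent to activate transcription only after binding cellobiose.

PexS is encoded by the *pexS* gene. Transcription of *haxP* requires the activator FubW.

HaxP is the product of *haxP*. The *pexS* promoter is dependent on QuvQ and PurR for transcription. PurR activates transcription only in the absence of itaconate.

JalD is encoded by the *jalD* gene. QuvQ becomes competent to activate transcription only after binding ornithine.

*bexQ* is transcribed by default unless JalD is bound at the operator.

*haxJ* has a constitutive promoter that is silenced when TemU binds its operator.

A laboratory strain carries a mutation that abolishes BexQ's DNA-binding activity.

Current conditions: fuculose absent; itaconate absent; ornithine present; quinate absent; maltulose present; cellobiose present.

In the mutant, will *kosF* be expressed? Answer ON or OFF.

OFF

BexQ is non-functional in this strain, so it has no effect.
Quinate is absent, so MorA is active.
Ornithine is present, so QuvQ is active.
Itaconate is absent, so PurR is active.
No repressor is bound and QuvQ and PurR are active, so *pexS* is transcribed.
So PexS is produced and active.
With repressor MorA bound, *kosF* is not transcribed.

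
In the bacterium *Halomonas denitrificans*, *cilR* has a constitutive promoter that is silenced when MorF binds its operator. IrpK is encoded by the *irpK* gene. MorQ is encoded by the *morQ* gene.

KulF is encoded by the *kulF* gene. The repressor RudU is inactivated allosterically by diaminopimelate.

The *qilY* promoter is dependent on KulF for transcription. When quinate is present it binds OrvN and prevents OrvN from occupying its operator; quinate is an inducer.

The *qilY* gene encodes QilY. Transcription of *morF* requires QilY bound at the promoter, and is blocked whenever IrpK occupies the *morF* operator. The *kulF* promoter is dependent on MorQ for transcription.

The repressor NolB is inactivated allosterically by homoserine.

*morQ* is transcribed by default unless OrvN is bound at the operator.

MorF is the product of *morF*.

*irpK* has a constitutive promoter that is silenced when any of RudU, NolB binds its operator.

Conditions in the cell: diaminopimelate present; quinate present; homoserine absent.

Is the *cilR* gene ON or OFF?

OFF

Quinate is present, so OrvN is inactive.
With no repressor bound, *morQ* is transcribed.
So MorQ is produced and active.
No repressor is bound and MorQ is active, so *kulF* is transcribed.
So KulF is produced and active.
No repressor is bound and KulF is active, so *qilY* is transcribed.
So QilY is produced and active.
Diaminopimelate is present, so RudU is inactive.
Homoserine is absent, so NolB is active.
With repressor NolB bound, *irpK* is not transcribed.
So IrpK is not produced.
No repressor is bound and QilY is active, so *morF* is transcribed.
So MorF is produced and active.
With repressor MorF bound, *cilR* is not transcribed.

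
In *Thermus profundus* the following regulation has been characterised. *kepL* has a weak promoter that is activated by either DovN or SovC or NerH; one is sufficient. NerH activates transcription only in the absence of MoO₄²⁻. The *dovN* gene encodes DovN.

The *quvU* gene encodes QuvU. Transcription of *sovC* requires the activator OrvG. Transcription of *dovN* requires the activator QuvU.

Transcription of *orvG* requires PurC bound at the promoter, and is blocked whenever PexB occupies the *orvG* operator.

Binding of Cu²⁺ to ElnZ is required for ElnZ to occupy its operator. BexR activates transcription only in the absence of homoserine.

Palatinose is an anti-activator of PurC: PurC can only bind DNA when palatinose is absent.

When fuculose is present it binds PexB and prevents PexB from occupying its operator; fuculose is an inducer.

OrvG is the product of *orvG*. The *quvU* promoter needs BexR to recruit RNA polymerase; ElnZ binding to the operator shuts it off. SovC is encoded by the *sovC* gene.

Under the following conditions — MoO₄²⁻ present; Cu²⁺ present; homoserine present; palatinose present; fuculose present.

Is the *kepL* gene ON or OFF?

Homoserine is present, so BexR is inactive.
Cu²⁺ is present, so ElnZ is active.
With repressor ElnZ bound, *quvU* is not transcribed.
So QuvU is not produced.
Required activator QuvU is absent, so *dovN* is not transcribed.
So DovN is not produced.
Fuculose is present, so PexB is inactive.
Palatinose is present, so PurC is inactive.
Required activator PurC is absent, so *orvG* is not transcribed.
So OrvG is not produced.
Required activator OrvG is absent, so *sovC* is not transcribed.
So SovC is not produced.
MoO₄²⁻ is present, so NerH is inactive.
No activator is available at the *kepL* promoter, so *kepL* is not transcribed.

OFF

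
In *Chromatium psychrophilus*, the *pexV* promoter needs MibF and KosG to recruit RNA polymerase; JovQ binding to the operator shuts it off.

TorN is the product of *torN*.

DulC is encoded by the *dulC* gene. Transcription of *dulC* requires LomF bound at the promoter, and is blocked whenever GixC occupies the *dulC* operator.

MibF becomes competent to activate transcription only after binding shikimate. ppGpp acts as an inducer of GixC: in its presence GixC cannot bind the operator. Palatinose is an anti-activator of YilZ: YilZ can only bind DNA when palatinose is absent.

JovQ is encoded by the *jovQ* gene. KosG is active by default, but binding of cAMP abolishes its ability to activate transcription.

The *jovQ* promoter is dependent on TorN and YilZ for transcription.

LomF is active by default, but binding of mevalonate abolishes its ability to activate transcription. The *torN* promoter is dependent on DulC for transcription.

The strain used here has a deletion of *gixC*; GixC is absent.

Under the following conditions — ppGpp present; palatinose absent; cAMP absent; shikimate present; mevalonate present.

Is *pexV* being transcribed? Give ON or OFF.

Shikimate is present, so MibF is active.
GixC is non-functional in this strain, so it has no effect.
Mevalonate is present, so LomF is inactive.
Required activator LomF is absent, so *dulC* is not transcribed.
So DulC is not produced.
Required activator DulC is absent, so *torN* is not transcribed.
So TorN is not produced.
Palatinose is absent, so YilZ is active.
Required activator TorN is absent, so *jovQ* is not transcribed.
So JovQ is not produced.
cAMP is absent, so KosG is active.
No repressor is bound and MibF and KosG are active, so *pexV* is transcribed.

ON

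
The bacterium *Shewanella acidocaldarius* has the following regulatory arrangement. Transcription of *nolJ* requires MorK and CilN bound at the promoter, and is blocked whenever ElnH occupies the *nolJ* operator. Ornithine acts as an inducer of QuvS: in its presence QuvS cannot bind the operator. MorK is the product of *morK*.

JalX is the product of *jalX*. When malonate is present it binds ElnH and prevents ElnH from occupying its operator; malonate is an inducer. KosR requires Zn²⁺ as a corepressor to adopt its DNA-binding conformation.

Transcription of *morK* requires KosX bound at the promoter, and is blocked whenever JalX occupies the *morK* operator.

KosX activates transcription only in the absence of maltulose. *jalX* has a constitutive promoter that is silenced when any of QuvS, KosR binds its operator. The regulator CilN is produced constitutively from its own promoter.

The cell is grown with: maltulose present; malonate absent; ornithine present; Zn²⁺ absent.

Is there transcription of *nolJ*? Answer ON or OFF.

Ornithine is present, so QuvS is inactive.
Zn²⁺ is absent, so KosR is inactive.
With no repressor bound, *jalX* is transcribed.
So JalX is produced and active.
Maltulose is present, so KosX is inactive.
With repressor JalX bound, *morK* is not transcribed.
So MorK is not produced.
CilN is produced constitutively and is active.
Malonate is absent, so ElnH is active.
With repressor ElnH bound, *nolJ* is not transcribed.

OFF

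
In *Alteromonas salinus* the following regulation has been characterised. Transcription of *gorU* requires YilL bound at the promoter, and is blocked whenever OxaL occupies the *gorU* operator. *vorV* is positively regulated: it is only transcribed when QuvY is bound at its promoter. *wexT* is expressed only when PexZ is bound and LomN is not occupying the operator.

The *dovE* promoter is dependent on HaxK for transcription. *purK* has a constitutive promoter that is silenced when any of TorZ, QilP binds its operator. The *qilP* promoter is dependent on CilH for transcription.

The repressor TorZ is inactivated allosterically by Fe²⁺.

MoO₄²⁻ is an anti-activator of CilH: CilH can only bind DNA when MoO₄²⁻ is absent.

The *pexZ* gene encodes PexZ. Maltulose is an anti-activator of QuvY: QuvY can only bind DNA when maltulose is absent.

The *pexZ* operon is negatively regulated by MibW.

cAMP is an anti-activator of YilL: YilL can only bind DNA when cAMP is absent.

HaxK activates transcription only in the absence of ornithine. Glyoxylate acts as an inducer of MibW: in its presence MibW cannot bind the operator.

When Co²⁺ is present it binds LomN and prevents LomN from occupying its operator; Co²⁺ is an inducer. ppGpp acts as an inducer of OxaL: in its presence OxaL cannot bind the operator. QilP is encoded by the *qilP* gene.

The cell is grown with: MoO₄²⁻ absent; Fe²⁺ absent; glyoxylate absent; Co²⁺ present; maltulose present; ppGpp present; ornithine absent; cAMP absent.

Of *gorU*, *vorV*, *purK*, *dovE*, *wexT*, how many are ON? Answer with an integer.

ppGpp is present, so OxaL is inactive.
cAMP is absent, so YilL is active.
No repressor is bound and YilL is active, so *gorU* is transcribed.
→ *gorU* is ON.
Maltulose is present, so QuvY is inactive.
Required activator QuvY is absent, so *vorV* is not transcribed.
→ *vorV* is OFF.
Fe²⁺ is absent, so TorZ is active.
MoO₄²⁻ is absent, so CilH is active.
No repressor is bound and CilH is active, so *qilP* is transcribed.
So QilP is produced and active.
With repressor TorZ bound, *purK* is not transcribed.
→ *purK* is OFF.
Ornithine is absent, so HaxK is active.
No repressor is bound and HaxK is active, so *dovE* is transcribed.
→ *dovE* is ON.
Co²⁺ is present, so LomN is inactive.
Glyoxylate is absent, so MibW is active.
With repressor MibW bound, *pexZ* is not transcribed.
So PexZ is not produced.
Required activator PexZ is absent, so *wexT* is not transcribed.
→ *wexT* is OFF.
2 of the 5 genes are transcribed.

2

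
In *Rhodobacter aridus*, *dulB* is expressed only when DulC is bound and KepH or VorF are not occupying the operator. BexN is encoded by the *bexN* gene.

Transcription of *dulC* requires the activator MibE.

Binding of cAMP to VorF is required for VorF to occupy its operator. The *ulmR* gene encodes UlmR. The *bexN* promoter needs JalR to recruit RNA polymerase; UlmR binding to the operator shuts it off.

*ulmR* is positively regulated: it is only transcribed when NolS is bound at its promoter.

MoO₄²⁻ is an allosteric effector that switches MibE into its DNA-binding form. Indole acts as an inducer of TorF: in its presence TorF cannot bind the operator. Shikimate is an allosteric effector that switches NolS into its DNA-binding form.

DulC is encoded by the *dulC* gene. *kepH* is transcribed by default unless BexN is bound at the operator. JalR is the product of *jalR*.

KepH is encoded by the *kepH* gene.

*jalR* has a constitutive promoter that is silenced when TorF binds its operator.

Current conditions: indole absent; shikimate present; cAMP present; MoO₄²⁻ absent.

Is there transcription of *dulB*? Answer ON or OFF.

Shikimate is present, so NolS is active.
No repressor is bound and NolS is active, so *ulmR* is transcribed.
So UlmR is produced and active.
Indole is absent, so TorF is active.
With repressor TorF bound, *jalR* is not transcribed.
So JalR is not produced.
With repressor UlmR bound, *bexN* is not transcribed.
So BexN is not produced.
With no repressor bound, *kepH* is transcribed.
So KepH is produced and active.
cAMP is present, so VorF is active.
MoO₄²⁻ is absent, so MibE is inactive.
Required activator MibE is absent, so *dulC* is not transcribed.
So DulC is not produced.
With repressor KepH bound, *dulB* is not transcribed.

OFF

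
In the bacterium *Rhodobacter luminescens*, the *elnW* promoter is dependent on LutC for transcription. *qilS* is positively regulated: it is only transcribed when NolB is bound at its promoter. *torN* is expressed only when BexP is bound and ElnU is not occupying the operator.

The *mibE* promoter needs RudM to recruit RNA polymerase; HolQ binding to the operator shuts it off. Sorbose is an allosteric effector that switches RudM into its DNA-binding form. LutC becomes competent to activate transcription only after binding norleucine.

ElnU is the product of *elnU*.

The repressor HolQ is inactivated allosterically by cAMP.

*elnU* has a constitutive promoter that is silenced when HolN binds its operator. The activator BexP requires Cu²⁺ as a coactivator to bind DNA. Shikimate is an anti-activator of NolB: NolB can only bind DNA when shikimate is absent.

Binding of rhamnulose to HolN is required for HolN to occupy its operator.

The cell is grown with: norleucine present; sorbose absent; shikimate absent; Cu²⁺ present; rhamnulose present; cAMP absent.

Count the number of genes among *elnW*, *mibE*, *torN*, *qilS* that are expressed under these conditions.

Norleucine is present, so LutC is active.
No repressor is bound and LutC is active, so *elnW* is transcribed.
→ *elnW* is ON.
cAMP is absent, so HolQ is active.
Sorbose is absent, so RudM is inactive.
With repressor HolQ bound, *mibE* is not transcribed.
→ *mibE* is OFF.
Rhamnulose is present, so HolN is active.
With repressor HolN bound, *elnU* is not transcribed.
So ElnU is not produced.
Cu²⁺ is present, so BexP is active.
No repressor is bound and BexP is active, so *torN* is transcribed.
→ *torN* is ON.
Shikimate is absent, so NolB is active.
No repressor is bound and NolB is active, so *qilS* is transcribed.
→ *qilS* is ON.
3 of the 4 genes are transcribed.

3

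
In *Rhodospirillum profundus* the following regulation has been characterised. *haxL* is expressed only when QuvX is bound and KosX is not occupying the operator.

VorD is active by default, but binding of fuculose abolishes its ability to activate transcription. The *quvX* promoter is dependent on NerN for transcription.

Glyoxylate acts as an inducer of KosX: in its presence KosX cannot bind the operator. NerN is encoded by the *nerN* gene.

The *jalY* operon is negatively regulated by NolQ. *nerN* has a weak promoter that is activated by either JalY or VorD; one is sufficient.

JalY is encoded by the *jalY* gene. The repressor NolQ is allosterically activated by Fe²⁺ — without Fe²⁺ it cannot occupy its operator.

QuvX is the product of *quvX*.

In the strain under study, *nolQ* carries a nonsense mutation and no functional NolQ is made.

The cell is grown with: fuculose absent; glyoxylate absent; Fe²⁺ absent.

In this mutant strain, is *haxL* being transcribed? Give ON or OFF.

NolQ is non-functional in this strain, so it has no effect.
With no repressor bound, *jalY* is transcribed.
So JalY is produced and active.
Fuculose is absent, so VorD is active.
Activator JalY is present, so *nerN* is transcribed.
So NerN is produced and active.
No repressor is bound and NerN is active, so *quvX* is transcribed.
So QuvX is produced and active.
Glyoxylate is absent, so KosX is active.
With repressor KosX bound, *haxL* is not transcribed.

OFF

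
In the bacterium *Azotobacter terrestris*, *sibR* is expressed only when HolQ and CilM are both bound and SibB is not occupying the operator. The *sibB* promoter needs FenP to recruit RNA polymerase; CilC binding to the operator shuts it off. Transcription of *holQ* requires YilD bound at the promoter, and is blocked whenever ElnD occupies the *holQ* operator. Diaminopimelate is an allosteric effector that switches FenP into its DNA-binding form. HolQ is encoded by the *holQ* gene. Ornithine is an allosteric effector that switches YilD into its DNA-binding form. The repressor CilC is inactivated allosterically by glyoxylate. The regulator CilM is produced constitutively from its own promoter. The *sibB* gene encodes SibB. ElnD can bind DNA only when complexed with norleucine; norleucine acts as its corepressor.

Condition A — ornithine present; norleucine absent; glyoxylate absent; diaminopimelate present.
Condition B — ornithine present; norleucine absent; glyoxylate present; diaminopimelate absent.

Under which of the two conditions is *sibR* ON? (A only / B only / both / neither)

Condition A:
Ornithine is present, so YilD is active.
Norleucine is absent, so ElnD is inactive.
No repressor is bound and YilD is active, so *holQ* is transcribed.
So HolQ is produced and active.
Glyoxylate is absent, so CilC is active.
Diaminopimelate is present, so FenP is active.
With repressor CilC bound, *sibB* is not transcribed.
So SibB is not produced.
CilM is produced constitutively and is active.
No repressor is bound and HolQ and CilM are active, so *sibR* is transcribed.
→ *sibR* is ON in A.
Condition B:
Ornithine is present, so YilD is active.
Norleucine is absent, so ElnD is inactive.
No repressor is bound and YilD is active, so *holQ* is transcribed.
So HolQ is produced and active.
Glyoxylate is present, so CilC is inactive.
Diaminopimelate is absent, so FenP is inactive.
Required activator FenP is absent, so *sibB* is not transcribed.
So SibB is not produced.
CilM is produced constitutively and is active.
No repressor is bound and HolQ and CilM are active, so *sibR* is transcribed.
→ *sibR* is ON in B.

both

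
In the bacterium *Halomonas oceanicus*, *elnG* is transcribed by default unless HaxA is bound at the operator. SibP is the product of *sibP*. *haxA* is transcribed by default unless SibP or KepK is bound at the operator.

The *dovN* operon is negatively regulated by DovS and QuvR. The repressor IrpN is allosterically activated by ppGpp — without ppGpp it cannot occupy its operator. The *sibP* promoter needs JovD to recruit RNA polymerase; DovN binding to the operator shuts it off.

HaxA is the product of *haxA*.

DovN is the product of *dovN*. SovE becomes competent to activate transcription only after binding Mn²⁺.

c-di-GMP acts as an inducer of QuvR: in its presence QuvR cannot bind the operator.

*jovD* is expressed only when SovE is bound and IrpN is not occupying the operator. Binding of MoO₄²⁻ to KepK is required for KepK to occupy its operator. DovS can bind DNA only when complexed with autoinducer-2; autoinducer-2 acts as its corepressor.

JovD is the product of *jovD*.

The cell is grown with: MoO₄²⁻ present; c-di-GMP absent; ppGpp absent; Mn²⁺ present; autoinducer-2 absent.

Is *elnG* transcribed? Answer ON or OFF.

ON

Autoinducer-2 is absent, so DovS is inactive.
c-di-GMP is absent, so QuvR is active.
With repressor QuvR bound, *dovN* is not transcribed.
So DovN is not produced.
ppGpp is absent, so IrpN is inactive.
Mn²⁺ is present, so SovE is active.
No repressor is bound and SovE is active, so *jovD* is transcribed.
So JovD is produced and active.
No repressor is bound and JovD is active, so *sibP* is transcribed.
So SibP is produced and active.
MoO₄²⁻ is present, so KepK is active.
With repressor SibP bound, *haxA* is not transcribed.
So HaxA is not produced.
With no repressor bound, *elnG* is transcribed.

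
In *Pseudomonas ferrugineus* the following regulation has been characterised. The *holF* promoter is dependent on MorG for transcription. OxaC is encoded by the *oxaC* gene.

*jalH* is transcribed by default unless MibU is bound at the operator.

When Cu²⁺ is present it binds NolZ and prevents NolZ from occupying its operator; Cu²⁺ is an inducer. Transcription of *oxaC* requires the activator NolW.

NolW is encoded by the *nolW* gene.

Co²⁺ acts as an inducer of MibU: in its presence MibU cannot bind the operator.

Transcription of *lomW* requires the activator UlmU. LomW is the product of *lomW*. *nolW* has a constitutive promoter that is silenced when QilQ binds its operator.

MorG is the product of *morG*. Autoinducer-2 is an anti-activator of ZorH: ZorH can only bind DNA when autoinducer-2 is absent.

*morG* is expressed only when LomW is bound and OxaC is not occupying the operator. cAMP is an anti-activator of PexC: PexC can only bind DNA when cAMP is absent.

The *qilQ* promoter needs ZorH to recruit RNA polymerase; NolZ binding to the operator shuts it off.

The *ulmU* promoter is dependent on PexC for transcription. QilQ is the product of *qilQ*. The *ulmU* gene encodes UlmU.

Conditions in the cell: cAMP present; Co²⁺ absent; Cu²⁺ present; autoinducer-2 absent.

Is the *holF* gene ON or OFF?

OFF

Autoinducer-2 is absent, so ZorH is active.
Cu²⁺ is present, so NolZ is inactive.
No repressor is bound and ZorH is active, so *qilQ* is transcribed.
So QilQ is produced and active.
With repressor QilQ bound, *nolW* is not transcribed.
So NolW is not produced.
Required activator NolW is absent, so *oxaC* is not transcribed.
So OxaC is not produced.
cAMP is present, so PexC is inactive.
Required activator PexC is absent, so *ulmU* is not transcribed.
So UlmU is not produced.
Required activator UlmU is absent, so *lomW* is not transcribed.
So LomW is not produced.
Required activator LomW is absent, so *morG* is not transcribed.
So MorG is not produced.
Required activator MorG is absent, so *holF* is not transcribed.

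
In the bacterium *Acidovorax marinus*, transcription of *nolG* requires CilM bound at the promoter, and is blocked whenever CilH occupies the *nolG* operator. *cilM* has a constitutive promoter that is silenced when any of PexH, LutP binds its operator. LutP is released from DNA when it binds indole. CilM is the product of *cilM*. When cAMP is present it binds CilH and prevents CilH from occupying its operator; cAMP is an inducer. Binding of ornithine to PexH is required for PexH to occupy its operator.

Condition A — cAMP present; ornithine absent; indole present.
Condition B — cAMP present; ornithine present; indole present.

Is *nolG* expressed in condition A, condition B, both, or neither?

Condition A:
cAMP is present, so CilH is inactive.
Ornithine is absent, so PexH is inactive.
Indole is present, so LutP is inactive.
With no repressor bound, *cilM* is transcribed.
So CilM is produced and active.
No repressor is bound and CilM is active, so *nolG* is transcribed.
→ *nolG* is ON in A.
Condition B:
cAMP is present, so CilH is inactive.
Ornithine is present, so PexH is active.
Indole is present, so LutP is inactive.
With repressor PexH bound, *cilM* is not transcribed.
So CilM is not produced.
Required activator CilM is absent, so *nolG* is not transcribed.
→ *nolG* is OFF in B.

A only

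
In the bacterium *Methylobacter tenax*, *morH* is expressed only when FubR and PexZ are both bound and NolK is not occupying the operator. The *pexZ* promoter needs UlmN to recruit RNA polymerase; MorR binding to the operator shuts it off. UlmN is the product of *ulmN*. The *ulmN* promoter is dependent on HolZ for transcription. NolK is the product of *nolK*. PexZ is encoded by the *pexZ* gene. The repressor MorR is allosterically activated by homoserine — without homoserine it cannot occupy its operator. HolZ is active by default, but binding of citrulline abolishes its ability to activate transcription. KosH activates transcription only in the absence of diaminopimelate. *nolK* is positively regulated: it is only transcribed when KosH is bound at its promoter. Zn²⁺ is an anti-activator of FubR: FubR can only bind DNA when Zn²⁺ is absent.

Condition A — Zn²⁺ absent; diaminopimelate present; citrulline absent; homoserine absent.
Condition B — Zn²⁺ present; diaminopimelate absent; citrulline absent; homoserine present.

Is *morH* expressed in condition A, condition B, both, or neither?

A only

Condition A:
Zn²⁺ is absent, so FubR is active.
Diaminopimelate is present, so KosH is inactive.
Required activator KosH is absent, so *nolK* is not transcribed.
So NolK is not produced.
Citrulline is absent, so HolZ is active.
No repressor is bound and HolZ is active, so *ulmN* is transcribed.
So UlmN is produced and active.
Homoserine is absent, so MorR is inactive.
No repressor is bound and UlmN is active, so *pexZ* is transcribed.
So PexZ is produced and active.
No repressor is bound and FubR and PexZ are active, so *morH* is transcribed.
→ *morH* is ON in A.
Condition B:
Zn²⁺ is present, so FubR is inactive.
Diaminopimelate is absent, so KosH is active.
No repressor is bound and KosH is active, so *nolK* is transcribed.
So NolK is produced and active.
Citrulline is absent, so HolZ is active.
No repressor is bound and HolZ is active, so *ulmN* is transcribed.
So UlmN is produced and active.
Homoserine is present, so MorR is active.
With repressor MorR bound, *pexZ* is not transcribed.
So PexZ is not produced.
With repressor NolK bound, *morH* is not transcribed.
→ *morH* is OFF in B.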